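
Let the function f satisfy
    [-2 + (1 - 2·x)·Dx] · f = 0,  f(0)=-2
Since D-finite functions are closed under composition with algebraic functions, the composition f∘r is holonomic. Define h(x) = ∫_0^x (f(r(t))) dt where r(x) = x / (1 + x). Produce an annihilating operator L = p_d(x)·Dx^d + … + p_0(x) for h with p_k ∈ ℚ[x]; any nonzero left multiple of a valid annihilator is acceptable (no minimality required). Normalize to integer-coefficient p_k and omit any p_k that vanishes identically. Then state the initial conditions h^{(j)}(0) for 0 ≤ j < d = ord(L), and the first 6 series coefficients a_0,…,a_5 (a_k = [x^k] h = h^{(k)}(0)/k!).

L = 2·Dx + (-1 + x^2)·Dx^2  (order 2).
h: a_k = 0, -2, -2, -4/3, -1, -4/5, …
ICs: h(0) = 0, h′(0) = -2.

f: a_k = -2, -4, -8, -16, -32, -64, …
h₀=f(r): pull back L_f along r ⇒ L₀.
h=∫₀ˣh₀: take L = L₀·Dx.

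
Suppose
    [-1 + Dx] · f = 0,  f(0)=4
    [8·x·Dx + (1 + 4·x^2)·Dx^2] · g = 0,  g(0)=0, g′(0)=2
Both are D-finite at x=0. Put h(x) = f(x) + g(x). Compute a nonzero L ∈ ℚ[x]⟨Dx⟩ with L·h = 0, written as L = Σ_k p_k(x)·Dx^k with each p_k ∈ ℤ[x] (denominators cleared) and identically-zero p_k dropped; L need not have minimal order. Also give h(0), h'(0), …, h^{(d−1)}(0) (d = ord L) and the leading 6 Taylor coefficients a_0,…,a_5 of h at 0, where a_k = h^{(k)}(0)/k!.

L = (8 - 8·x - 96·x^2 - 32·x^3)·Dx + (-9 + 88·x^2 - 16·x^4)·Dx^2 + (1 + 8·x + 8·x^2 + 32·x^3 + 16·x^4)·Dx^3  (order 3).
h: a_k = 4, 6, 2, -2, 1/6, 193/30, …
ICs: h(0) = 4, h′(0) = 6, h′′(0) = 4.

f: a_k = 4, 4, 2, 2/3, 1/6, 1/30, …
g: a_k = 0, 2, 0, -8/3, 0, 32/5, …
h₀=f+g: left-lcm gives L₀, ord ≤ 3.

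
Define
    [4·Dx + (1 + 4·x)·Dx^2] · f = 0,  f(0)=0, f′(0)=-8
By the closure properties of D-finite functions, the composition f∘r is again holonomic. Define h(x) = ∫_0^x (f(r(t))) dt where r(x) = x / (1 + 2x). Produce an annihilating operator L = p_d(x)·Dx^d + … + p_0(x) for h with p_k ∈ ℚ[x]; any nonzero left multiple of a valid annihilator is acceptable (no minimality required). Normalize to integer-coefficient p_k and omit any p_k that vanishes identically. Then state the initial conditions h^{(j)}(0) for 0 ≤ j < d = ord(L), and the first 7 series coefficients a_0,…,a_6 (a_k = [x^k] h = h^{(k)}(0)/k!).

L = (8 + 24·x)·Dx^2 + (1 + 8·x + 12·x^2)·Dx^3  (order 3).
h: a_k = 0, 0, -4, 32/3, -104/3, 128, -7744/15, …
ICs: h(0) = 0, h′(0) = 0, h′′(0) = -8.

f: a_k = 0, -8, 16, -128/3, 128, -2048/5, 4096/3, …
Substitute x→r, Dx→(1/r')Dx; clear ⇒ L₀.
Integrate: L := L₀·Dx.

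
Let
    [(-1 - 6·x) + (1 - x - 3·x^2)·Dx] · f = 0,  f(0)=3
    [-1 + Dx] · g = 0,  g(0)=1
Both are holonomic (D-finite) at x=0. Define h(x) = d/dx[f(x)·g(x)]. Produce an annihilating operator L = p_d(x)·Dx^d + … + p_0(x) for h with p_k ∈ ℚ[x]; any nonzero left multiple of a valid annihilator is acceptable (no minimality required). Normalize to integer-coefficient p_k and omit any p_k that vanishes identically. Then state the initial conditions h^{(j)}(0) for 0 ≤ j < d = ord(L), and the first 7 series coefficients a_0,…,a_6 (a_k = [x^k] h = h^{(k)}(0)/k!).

f: a_k = 3, 3, 12, 21, 57, 120, 291, …
g: a_k = 1, 1, 1/2, 1/6, 1/24, 1/120, 1/720, …
Sym-product of L_f,L_g gives L₀ (≤ ord 1).
Differentiate: ansatz ord ≤ ord L₀ ⇒ L.
L = (11 + 26·x + 31·x^2 - 30·x^3 + 9·x^4) + (-2 - 3·x + 14·x^2 + 12·x^3 - 9·x^4)·Dx  (order 1).
h: a_k = 6, 33, 105, 677/2, 3793/4, 106447/40, 850483/120, …
ICs: h(0) = 6.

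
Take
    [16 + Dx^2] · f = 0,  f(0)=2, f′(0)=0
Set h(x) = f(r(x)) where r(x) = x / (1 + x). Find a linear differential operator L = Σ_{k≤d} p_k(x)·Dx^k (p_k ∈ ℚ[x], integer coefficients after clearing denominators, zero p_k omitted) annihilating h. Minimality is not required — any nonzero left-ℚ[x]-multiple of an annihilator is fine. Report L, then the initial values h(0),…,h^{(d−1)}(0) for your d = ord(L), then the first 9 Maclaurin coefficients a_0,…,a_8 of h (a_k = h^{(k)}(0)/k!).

L = 16 + (2 + 6·x + 6·x^2 + 2·x^3)·Dx + (1 + 4·x + 6·x^2 + 4·x^3 + x^4)·Dx^2  (order 2).
h: a_k = 2, 0, -16, 32, -80/3, -64/3, 5488/45, -1312/5, 25136/63, …
ICs: h(0) = 2, h′(0) = 0.

f: a_k = 2, 0, -16, 0, 64/3, 0, -512/45, 0, 1024/315, …
f∘r: x↦r, Dx↦Dx/r' in L_f ⇒ L₀.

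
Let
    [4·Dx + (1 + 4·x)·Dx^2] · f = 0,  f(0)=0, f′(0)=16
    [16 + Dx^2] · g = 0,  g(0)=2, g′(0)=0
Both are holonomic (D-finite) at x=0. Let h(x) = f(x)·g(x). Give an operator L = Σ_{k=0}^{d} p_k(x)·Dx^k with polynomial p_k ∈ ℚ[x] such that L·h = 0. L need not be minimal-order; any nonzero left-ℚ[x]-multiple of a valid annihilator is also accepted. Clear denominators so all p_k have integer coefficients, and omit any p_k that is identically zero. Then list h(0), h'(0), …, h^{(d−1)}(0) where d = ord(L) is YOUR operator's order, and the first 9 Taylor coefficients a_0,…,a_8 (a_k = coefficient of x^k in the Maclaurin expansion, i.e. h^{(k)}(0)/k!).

L = (-768 + 6144·x + 77824·x^2 + 262144·x^3 + 262144·x^4) + (256 + 5120·x + 24576·x^2 + 32768·x^3)·Dx + (1280·x + 10752·x^2 + 32768·x^3 + 32768·x^4)·Dx^2 + (16 + 320·x + 1536·x^2 + 2048·x^3)·Dx^3 + (3 + 56·x + 368·x^2 + 1024·x^3 + 1024·x^4)·Dx^4  (order 4).
h: a_k = 0, 32, -64, -256/3, 0, 3072/5, -2048, 253952/35, -1212416/45, …
ICs: h(0) = 0, h′(0) = 32, h′′(0) = -128, h′′′(0) = -512.

f: a_k = 0, 16, -32, 256/3, -256, 4096/5, -8192/3, 65536/7, -32768, …
g: a_k = 2, 0, -16, 0, 64/3, 0, -512/45, 0, 1024/315, …
h₀=f·g: eliminate ⇒ L₀, order ≤ 2·2.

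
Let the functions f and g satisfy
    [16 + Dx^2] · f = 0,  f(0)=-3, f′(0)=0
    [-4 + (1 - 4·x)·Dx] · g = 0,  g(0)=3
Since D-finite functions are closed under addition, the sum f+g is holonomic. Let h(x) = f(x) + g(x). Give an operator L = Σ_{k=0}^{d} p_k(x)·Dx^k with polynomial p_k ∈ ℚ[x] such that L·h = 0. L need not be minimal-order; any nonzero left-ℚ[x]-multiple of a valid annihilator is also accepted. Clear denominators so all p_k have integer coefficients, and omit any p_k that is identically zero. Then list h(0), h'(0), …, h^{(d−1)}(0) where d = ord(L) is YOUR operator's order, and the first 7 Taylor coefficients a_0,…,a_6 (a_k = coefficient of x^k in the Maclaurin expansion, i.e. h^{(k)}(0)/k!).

f: a_k = -3, 0, 24, 0, -32, 0, 256/15, …
g: a_k = 3, 12, 48, 192, 768, 3072, 12288, …
L₀ := lclm(L_f,L_g); ord L₀ ≤ 2+1.
L = (-448 + 512·x - 1024·x^2) + (48 - 320·x + 768·x^2 - 1024·x^3)·Dx + (-28 + 32·x - 64·x^2)·Dx^2 + (3 - 20·x + 48·x^2 - 64·x^3)·Dx^3  (order 3).
h: a_k = 0, 12, 72, 192, 736, 3072, 184576/15, …
ICs: h(0) = 0, h′(0) = 12, h′′(0) = 144.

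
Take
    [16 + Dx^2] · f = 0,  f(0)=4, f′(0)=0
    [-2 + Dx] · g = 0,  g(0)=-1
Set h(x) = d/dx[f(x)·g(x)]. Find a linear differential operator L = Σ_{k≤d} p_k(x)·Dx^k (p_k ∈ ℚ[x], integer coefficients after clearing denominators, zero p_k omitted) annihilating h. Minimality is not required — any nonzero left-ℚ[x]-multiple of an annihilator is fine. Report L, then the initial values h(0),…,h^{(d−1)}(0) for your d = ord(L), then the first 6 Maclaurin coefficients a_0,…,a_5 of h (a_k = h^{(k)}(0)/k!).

f: a_k = 4, 0, -32, 0, 128/3, 0, …
g: a_k = -1, -2, -2, -4/3, -2/3, -4/15, …
L₀ := L_f ⊗_s L_g (sym. prod.), ord ≤ 2.
Differentiate: ansatz ord ≤ ord L₀ ⇒ L.
L = 20 - 4·Dx + Dx^2  (order 2).
h: a_k = -8, 48, 176, 224/3, -656/3, -1248/5, …
ICs: h(0) = -8, h′(0) = 48.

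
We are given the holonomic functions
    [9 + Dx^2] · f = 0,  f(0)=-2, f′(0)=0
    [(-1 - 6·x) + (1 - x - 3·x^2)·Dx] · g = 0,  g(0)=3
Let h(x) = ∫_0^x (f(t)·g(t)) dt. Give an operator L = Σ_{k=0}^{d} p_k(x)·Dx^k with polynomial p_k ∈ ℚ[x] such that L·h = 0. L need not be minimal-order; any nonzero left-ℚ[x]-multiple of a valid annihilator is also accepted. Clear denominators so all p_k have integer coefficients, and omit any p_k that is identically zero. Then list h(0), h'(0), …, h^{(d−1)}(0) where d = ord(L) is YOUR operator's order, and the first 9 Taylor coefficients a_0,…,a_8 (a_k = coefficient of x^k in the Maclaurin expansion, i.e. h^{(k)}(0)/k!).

f: a_k = -2, 0, 9, 0, -27/4, 0, 81/40, 0, -729/2240, …
g: a_k = 3, 3, 12, 21, 57, 120, 291, 651, 1524, …
h₀=f·g: eliminate ⇒ L₀, order ≤ 2·1.
h=∫h₀ ⇒ L = L₀·Dx.
L = (-3 + 9·x + 27·x^2)·Dx + (2 + 12·x)·Dx^2 + (-1 + x + 3·x^2)·Dx^3  (order 3).
h: a_k = 0, -6, -3, 1, -15/4, -21/4, -95/8, -5757/280, -14307/320, …
ICs: h(0) = 0, h′(0) = -6, h′′(0) = -6.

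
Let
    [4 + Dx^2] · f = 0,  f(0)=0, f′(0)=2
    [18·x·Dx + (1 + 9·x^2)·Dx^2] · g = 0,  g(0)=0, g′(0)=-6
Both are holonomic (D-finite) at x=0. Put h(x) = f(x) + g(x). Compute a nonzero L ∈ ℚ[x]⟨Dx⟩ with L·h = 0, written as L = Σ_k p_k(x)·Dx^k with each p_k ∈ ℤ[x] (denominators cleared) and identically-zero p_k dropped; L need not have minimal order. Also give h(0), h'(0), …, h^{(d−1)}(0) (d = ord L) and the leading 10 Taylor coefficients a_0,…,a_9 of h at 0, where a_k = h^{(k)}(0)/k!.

f: a_k = 0, 2, 0, -4/3, 0, 4/15, 0, -8/315, 0, 4/2835, …
g: a_k = 0, -6, 0, 18, 0, -486/5, 0, 4374/7, 0, -4374, …
Weyl lclm of L_f,L_g ⇒ L₀ (ord ≤ 4).
L = (-3744·x + 37584·x^3 + 11664·x^5)·Dx + (-28 + 864·x^2 + 10692·x^4 + 5832·x^6)·Dx^2 + (-936·x + 9396·x^3 + 2916·x^5)·Dx^3 + (-7 + 216·x^2 + 2673·x^4 + 1458·x^6)·Dx^4  (order 4).
h: a_k = 0, -4, 0, 50/3, 0, -1454/15, 0, 196822/315, 0, -12400286/2835, …
ICs: h(0) = 0, h′(0) = -4, h′′(0) = 0, h′′′(0) = 100.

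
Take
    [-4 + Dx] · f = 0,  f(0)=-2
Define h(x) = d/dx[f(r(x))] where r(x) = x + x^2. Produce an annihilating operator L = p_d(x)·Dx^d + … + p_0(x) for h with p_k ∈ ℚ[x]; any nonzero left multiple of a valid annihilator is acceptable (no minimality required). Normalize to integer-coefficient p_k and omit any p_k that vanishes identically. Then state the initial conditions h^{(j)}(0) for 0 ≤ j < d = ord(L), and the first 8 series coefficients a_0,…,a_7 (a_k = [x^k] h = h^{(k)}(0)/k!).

f: a_k = -2, -8, -16, -64/3, -64/3, -256/15, -512/45, -2048/315, …
Change of var in L_f (x↦r) gives L₀.
Differentiate: ansatz ord ≤ ord L₀ ⇒ L.
L = (6 + 16·x + 16·x^2) + (-1 - 2·x)·Dx  (order 1).
h: a_k = -8, -48, -160, -1216/3, -832, -22144/15, -104192/45, -23040/7, …
ICs: h(0) = -8.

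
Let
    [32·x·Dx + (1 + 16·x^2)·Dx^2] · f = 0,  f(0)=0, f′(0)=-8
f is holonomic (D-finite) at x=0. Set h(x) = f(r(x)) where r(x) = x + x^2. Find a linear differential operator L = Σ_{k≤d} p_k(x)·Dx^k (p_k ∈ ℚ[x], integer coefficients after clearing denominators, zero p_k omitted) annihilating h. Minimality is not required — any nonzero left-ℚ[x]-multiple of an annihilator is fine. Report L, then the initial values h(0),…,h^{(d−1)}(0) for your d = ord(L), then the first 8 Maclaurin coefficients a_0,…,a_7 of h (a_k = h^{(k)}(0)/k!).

f: a_k = 0, -8, 0, 128/3, 0, -2048/5, 0, 32768/7, …
f∘r: x↦r, Dx↦Dx/r' in L_f ⇒ L₀.
L = (-2 + 32·x + 128·x^2 + 192·x^3 + 96·x^4)·Dx + (1 + 2·x + 16·x^2 + 64·x^3 + 80·x^4 + 32·x^5)·Dx^2  (order 2).
h: a_k = 0, -8, -8, 128/3, 128, -1408/5, -6016/3, 4096/7, …
ICs: h(0) = 0, h′(0) = -8.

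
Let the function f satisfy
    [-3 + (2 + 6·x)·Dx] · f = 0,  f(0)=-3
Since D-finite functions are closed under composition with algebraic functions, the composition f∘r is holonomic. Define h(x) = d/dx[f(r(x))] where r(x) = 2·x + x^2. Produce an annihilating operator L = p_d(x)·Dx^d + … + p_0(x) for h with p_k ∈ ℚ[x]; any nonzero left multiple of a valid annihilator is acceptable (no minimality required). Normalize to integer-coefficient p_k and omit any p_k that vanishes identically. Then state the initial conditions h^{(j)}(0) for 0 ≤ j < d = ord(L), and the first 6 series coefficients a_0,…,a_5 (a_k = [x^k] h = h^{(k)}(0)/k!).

L = -2 + (-1 - 7·x - 9·x^2 - 3·x^3)·Dx  (order 1).
h: a_k = -9, 18, -81, 378, -3645/2, 8991, …
ICs: h(0) = -9.

f: a_k = -3, -9/2, 27/8, -81/16, 1215/128, -5103/256, …
L₀ from L_f via x↦r, Dx↦r'^{-1}Dx.
Differentiate: ansatz ord ≤ ord L₀ ⇒ L.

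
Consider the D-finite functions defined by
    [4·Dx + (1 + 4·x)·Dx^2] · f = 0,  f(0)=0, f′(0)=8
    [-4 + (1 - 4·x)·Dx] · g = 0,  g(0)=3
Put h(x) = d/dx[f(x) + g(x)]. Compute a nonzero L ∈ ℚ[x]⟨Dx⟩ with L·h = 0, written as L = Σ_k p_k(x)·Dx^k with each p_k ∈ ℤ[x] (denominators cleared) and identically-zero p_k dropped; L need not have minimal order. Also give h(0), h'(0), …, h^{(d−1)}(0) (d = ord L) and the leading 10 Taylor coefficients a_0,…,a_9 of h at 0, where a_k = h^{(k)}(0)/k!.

f: a_k = 0, 8, -16, 128/3, -128, 2048/5, -4096/3, 32768/7, -16384, 524288/9, …
g: a_k = 3, 12, 48, 192, 768, 3072, 12288, 49152, 196608, 786432, …
f+g: L₀ = lclm(L_f,L_g), ord ≤ 2+1.
Differentiate: ansatz ord ≤ ord L₀ ⇒ L.
L = (-160 - 128·x) + (-16 - 256·x - 256·x^2)·Dx + (3 + 4·x - 48·x^2 - 64·x^3)·Dx^2  (order 2).
h: a_k = 20, 64, 704, 2560, 17408, 65536, 376832, 1441792, 7602176, 29360128, …
ICs: h(0) = 20, h′(0) = 64.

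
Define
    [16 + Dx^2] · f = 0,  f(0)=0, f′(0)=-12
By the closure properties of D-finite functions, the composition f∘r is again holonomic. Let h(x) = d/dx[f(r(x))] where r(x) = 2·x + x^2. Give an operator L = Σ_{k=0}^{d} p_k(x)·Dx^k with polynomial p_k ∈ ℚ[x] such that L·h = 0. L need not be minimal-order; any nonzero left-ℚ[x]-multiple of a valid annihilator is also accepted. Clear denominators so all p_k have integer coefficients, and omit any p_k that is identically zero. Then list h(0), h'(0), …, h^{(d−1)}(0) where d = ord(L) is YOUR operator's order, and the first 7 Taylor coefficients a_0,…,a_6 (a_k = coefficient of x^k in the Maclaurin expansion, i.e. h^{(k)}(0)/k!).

f: a_k = 0, -12, 0, 32, 0, -128/5, 0, …
Substitute x→r, Dx→(1/r')Dx; clear ⇒ L₀.
Derive L from L₀ (diff closure).
L = (67 + 256·x + 384·x^2 + 256·x^3 + 64·x^4) + (-3 - 3·x)·Dx + (1 + 2·x + x^2)·Dx^2  (order 2).
h: a_k = -24, -24, 768, 1536, -3136, -12096, -83968/15, …
ICs: h(0) = -24, h′(0) = -24.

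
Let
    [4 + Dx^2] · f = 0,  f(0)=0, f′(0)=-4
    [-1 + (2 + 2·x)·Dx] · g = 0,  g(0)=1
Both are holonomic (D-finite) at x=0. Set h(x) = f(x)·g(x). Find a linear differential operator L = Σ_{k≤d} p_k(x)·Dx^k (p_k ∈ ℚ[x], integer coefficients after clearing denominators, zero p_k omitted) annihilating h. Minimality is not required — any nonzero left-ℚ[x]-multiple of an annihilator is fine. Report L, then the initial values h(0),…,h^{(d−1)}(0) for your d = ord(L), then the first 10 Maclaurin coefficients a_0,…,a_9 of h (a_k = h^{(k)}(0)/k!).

L = (19 + 32·x + 16·x^2) + (-4 - 4·x)·Dx + (4 + 8·x + 4·x^2)·Dx^2  (order 2).
h: a_k = 0, -4, -2, 19/6, 13/12, -341/480, -67/320, 7687/80640, 17/32256, 216983/23224320, …
ICs: h(0) = 0, h′(0) = -4.

f: a_k = 0, -4, 0, 8/3, 0, -8/15, 0, 16/315, 0, -8/2835, …
g: a_k = 1, 1/2, -1/8, 1/16, -5/128, 7/256, -21/1024, 33/2048, -429/32768, 715/65536, …
L₀ := L_f ⊗_s L_g (sym. prod.), ord ≤ 2.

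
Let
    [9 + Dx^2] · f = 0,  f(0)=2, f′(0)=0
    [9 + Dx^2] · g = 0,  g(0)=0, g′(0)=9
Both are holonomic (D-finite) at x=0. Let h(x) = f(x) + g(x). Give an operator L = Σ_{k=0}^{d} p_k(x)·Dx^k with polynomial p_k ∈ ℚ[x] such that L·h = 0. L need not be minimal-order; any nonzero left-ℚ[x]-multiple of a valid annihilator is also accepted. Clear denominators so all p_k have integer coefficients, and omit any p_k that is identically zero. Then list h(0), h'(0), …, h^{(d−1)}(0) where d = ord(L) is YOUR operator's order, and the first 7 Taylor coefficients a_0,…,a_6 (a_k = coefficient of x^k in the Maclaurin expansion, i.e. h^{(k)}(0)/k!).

L = 9 + Dx^2  (order 2).
h: a_k = 2, 9, -9, -27/2, 27/4, 243/40, -81/40, …
ICs: h(0) = 2, h′(0) = 9.

f: a_k = 2, 0, -9, 0, 27/4, 0, -81/40, …
g: a_k = 0, 9, 0, -27/2, 0, 243/40, 0, …
L₀ := lclm(L_f,L_g); ord L₀ ≤ 2+2.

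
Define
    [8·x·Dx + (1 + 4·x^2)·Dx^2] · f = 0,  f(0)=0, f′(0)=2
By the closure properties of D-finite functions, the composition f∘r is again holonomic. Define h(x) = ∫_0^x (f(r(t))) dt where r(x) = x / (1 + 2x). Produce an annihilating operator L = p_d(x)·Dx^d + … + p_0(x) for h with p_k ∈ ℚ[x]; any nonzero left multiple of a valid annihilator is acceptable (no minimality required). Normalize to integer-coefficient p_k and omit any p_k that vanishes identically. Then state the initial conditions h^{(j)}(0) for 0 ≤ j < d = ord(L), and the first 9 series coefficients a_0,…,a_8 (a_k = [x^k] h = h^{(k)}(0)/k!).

L = (4 + 16·x)·Dx^2 + (1 + 4·x + 8·x^2)·Dx^3  (order 3).
h: a_k = 0, 0, 1, -4/3, 4/3, 0, -64/15, 256/21, -128/7, …
ICs: h(0) = 0, h′(0) = 0, h′′(0) = 2.

f: a_k = 0, 2, 0, -8/3, 0, 32/5, 0, -128/7, 0, …
f∘r: x↦r, Dx↦Dx/r' in L_f ⇒ L₀.
h=∫h₀ ⇒ L = L₀·Dx.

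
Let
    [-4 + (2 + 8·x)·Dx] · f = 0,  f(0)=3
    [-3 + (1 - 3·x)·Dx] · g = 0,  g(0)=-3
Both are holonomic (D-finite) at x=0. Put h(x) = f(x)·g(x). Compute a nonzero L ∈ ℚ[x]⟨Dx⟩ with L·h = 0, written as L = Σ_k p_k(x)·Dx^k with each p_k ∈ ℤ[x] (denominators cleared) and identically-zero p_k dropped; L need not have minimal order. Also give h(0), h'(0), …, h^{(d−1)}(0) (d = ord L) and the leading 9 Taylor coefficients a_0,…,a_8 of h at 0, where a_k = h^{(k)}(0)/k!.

f: a_k = 3, 6, -6, 12, -30, 84, -252, 792, -2574, …
g: a_k = -3, -9, -27, -81, -243, -729, -2187, -6561, -19683, …
Product ⇒ symmetric product L₀, ord ≤ 1.
L = (5 + 6·x) + (-1 - x + 12·x^2)·Dx  (order 1).
h: a_k = -9, -45, -117, -387, -1071, -3465, -9639, -31293, -86157, …
ICs: h(0) = -9.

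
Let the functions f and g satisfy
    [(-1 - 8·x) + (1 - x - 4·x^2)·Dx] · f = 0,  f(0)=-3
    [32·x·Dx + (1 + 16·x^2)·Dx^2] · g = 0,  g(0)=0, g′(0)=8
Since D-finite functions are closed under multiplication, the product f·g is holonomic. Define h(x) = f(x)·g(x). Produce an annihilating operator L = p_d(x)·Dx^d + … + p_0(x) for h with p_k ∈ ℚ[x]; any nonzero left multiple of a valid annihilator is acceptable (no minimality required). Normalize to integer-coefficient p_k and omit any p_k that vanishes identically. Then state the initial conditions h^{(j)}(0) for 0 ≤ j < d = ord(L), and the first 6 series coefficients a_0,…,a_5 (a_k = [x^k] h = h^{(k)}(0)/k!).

f: a_k = -3, -3, -15, -27, -87, -195, …
g: a_k = 0, 8, 0, -128/3, 0, 2048/5, …
Sym-product of L_f,L_g gives L₀ (≤ ord 2).
L = (8 + 32·x + 384·x^2) + (2 - 16·x + 64·x^2 + 384·x^3)·Dx + (-1 + x - 12·x^2 + 16·x^3 + 64·x^4)·Dx^2  (order 2).
h: a_k = 0, -24, -24, 8, -88, -6424/5, …
ICs: h(0) = 0, h′(0) = -24.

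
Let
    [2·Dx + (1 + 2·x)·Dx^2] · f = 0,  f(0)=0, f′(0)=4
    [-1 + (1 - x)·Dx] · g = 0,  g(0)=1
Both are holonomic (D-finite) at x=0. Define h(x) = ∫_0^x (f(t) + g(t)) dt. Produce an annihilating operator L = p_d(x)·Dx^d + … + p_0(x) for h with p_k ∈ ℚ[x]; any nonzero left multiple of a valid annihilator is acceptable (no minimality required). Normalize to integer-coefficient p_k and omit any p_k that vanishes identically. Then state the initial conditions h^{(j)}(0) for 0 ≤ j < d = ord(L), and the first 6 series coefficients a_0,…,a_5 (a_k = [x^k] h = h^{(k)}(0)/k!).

L = (-14 - 4·x)·Dx^2 + (1 - 20·x - 8·x^2)·Dx^3 + (2 + 3·x - 3·x^2 - 2·x^3)·Dx^4  (order 4).
h: a_k = 0, 1, 5/2, -1, 19/12, -7/5, …
ICs: h(0) = 0, h′(0) = 1, h′′(0) = 5, h′′′(0) = -6.

f: a_k = 0, 4, -4, 16/3, -8, 64/5, …
g: a_k = 1, 1, 1, 1, 1, 1, …
L₀ := lclm(L_f,L_g); ord L₀ ≤ 2+1.
h=∫₀ˣh₀: take L = L₀·Dx.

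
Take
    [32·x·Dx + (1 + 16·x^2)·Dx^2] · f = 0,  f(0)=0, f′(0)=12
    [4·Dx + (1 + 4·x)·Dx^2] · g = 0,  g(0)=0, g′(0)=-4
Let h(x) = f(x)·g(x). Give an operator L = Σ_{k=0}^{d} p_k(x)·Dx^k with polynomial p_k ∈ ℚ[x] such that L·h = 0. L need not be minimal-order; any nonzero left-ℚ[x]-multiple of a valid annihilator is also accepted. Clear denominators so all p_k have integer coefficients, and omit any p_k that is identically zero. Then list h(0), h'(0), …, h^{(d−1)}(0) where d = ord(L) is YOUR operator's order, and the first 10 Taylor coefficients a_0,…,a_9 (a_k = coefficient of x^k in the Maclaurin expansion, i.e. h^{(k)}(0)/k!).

f: a_k = 0, 12, 0, -64, 0, 3072/5, 0, -49152/7, 0, 262144/3, …
g: a_k = 0, -4, 8, -64/3, 64, -1024/5, 2048/3, -16384/7, 8192, -262144/9, …
L₀ := L_f ⊗_s L_g (sym. prod.), ord ≤ 4.
L = (1536 + 11264·x + 81920·x^2 + 638976·x^3 + 1966080·x^4 + 3407872·x^5 + 4194304·x^7)·Dx + (288 + 7936·x + 78848·x^2 + 495616·x^3 + 2228224·x^4 + 6094848·x^5 + 9175040·x^6 + 3145728·x^7 + 14680064·x^8)·Dx^2 + (48 + 1024·x + 12288·x^2 + 79872·x^3 + 368640·x^4 + 1277952·x^5 + 3145728·x^6 + 4718592·x^7 + 3145728·x^8 + 8388608·x^9)·Dx^3 + (5 + 72·x + 592·x^2 + 3584·x^3 + 16896·x^4 + 61440·x^5 + 172032·x^6 + 393216·x^7 + 589824·x^8 + 524288·x^9 + 1048576·x^10)·Dx^4  (order 4).
h: a_k = 0, 0, -48, 96, 0, 256, -53248/15, 45056/5, 0, 3964928/105, …
ICs: h(0) = 0, h′(0) = 0, h′′(0) = -96, h′′′(0) = 576.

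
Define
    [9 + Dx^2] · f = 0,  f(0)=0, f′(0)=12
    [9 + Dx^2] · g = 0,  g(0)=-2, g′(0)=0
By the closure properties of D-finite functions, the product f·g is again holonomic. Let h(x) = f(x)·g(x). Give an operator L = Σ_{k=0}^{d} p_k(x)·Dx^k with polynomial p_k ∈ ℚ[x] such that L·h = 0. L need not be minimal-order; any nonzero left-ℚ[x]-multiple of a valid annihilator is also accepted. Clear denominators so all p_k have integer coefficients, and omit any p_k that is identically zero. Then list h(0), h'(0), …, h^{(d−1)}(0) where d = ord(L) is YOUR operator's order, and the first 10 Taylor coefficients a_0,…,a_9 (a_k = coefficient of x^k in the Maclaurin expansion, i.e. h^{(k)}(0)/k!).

L = 36·Dx + Dx^3  (order 3).
h: a_k = 0, -24, 0, 144, 0, -1296/5, 0, 7776/35, 0, -3888/35, …
ICs: h(0) = 0, h′(0) = -24, h′′(0) = 0.

f: a_k = 0, 12, 0, -18, 0, 81/10, 0, -243/140, 0, 243/1120, …
g: a_k = -2, 0, 9, 0, -27/4, 0, 81/40, 0, -729/2240, 0, …
f·g: L₀ = L_f ⊗_s L_g, ord ≤ 2·2.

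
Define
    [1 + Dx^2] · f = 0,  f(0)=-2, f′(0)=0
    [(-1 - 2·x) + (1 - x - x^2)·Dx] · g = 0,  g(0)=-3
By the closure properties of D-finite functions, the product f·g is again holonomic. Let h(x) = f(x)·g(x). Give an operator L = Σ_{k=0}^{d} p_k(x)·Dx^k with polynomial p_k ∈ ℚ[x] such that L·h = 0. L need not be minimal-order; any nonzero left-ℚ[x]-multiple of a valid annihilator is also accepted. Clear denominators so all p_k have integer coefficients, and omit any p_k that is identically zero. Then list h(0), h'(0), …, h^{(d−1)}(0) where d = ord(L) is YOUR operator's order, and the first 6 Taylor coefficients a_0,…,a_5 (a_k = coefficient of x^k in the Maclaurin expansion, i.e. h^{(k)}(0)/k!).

f: a_k = -2, 0, 1, 0, -1/12, 0, …
g: a_k = -3, -3, -6, -9, -15, -24, …
f·g: L₀ = L_f ⊗_s L_g, ord ≤ 2·1.
L = (1 + x + x^2) + (2 + 4·x)·Dx + (-1 + x + x^2)·Dx^2  (order 2).
h: a_k = 6, 6, 9, 15, 97/4, 157/4, …
ICs: h(0) = 6, h′(0) = 6.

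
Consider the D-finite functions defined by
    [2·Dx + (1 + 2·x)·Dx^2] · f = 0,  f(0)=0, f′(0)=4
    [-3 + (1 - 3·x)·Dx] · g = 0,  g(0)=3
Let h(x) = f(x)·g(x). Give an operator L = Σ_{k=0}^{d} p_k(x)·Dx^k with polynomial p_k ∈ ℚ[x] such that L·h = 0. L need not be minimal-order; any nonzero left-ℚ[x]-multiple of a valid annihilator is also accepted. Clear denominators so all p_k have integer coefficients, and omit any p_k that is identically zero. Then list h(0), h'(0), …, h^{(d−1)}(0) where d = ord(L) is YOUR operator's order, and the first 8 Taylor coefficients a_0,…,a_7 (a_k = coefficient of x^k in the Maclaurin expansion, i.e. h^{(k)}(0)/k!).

f: a_k = 0, 4, -4, 16/3, -8, 64/5, -64/3, 256/7, …
g: a_k = 3, 9, 27, 81, 243, 729, 2187, 6561, …
f·g: L₀ = L_f ⊗_s L_g, ord ≤ 2·1.
L = 6 + (4 + 18·x)·Dx + (-1 + x + 6·x^2)·Dx^2  (order 2).
h: a_k = 0, 12, 24, 88, 240, 3792/5, 11056/5, 236016/35, …
ICs: h(0) = 0, h′(0) = 12.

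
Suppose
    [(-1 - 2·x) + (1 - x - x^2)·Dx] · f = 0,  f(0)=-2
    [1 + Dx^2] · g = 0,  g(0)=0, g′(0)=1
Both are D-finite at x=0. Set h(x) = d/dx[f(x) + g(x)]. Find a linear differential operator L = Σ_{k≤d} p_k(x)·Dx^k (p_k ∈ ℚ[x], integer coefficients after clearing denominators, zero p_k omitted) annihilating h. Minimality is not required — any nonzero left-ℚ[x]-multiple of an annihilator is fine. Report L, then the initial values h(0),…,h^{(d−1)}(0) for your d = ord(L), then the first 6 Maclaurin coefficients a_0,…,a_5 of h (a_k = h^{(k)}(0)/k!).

L = (124 + 358·x + 470·x^2 + 230·x^3 + 130·x^4 + 18·x^5 + 6·x^6) + (-19 - 29·x + 36·x^2 + 55·x^3 + 50·x^4 + 27·x^5 + 7·x^6 + 2·x^7)·Dx + (124 + 358·x + 470·x^2 + 230·x^3 + 130·x^4 + 18·x^5 + 6·x^6)·Dx^2 + (-19 - 29·x + 36·x^2 + 55·x^3 + 50·x^4 + 27·x^5 + 7·x^6 + 2·x^7)·Dx^3  (order 3).
h: a_k = -1, -8, -37/2, -40, -1919/24, -156, …
ICs: h(0) = -1, h′(0) = -8, h′′(0) = -37.

f: a_k = -2, -2, -4, -6, -10, -16, …
g: a_k = 0, 1, 0, -1/6, 0, 1/120, …
f+g: L₀ = lclm(L_f,L_g), ord ≤ 1+2.
Derive L from L₀ (diff closure).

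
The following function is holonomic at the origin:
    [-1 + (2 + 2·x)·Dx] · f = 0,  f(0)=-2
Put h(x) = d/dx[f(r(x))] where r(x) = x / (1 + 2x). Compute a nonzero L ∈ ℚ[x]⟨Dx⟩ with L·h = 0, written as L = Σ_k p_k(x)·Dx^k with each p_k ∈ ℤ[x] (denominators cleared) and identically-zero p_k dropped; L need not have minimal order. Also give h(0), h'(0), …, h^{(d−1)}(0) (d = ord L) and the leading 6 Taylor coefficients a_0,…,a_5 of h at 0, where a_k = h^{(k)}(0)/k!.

L = (-9 - 24·x) + (-2 - 10·x - 12·x^2)·Dx  (order 1).
h: a_k = -1, 9/2, -123/8, 757/16, -17715/128, 100935/256, …
ICs: h(0) = -1.

f: a_k = -2, -1, 1/4, -1/8, 5/64, -7/128, …
Substitute x→r, Dx→(1/r')Dx; clear ⇒ L₀.
h₀' ⇒ L via d/dx closure of L₀.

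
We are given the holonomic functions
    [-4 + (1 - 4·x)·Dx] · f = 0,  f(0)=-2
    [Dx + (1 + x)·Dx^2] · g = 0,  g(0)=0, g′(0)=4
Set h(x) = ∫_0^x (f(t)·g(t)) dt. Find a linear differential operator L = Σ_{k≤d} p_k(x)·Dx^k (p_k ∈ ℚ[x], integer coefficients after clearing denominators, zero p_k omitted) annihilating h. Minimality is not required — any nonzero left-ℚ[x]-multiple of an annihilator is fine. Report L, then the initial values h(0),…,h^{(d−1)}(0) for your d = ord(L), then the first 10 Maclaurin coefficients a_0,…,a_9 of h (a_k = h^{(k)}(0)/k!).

f: a_k = -2, -8, -32, -128, -512, -2048, -8192, -32768, -131072, -524288, …
g: a_k = 0, 4, -2, 4/3, -1, 4/5, -2/3, 4/7, -1/2, 4/9, …
h₀=f·g: eliminate ⇒ L₀, order ≤ 1·2.
Integrate: L := L₀·Dx.
L = 4·Dx + (7 + 12·x)·Dx^2 + (-1 + 3·x + 4·x^2)·Dx^3  (order 3).
h: a_k = 0, 0, -4, -28/3, -86/3, -274/3, -13712/45, -15668/15, -383881/105, -12284087/945, …
ICs: h(0) = 0, h′(0) = 0, h′′(0) = -8.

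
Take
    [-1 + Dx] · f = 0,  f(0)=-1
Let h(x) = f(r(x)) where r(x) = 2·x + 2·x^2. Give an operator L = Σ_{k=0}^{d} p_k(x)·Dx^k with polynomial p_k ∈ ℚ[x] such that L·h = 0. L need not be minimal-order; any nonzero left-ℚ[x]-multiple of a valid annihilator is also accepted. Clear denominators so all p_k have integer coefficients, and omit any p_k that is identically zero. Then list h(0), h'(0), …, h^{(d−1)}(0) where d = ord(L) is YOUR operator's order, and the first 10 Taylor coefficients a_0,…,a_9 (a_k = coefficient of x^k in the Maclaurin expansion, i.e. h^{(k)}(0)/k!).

f: a_k = -1, -1, -1/2, -1/6, -1/24, -1/120, -1/720, -1/5040, -1/40320, -1/362880, …
f∘r: x↦r, Dx↦Dx/r' in L_f ⇒ L₀.
L = (-2 - 4·x) + Dx  (order 1).
h: a_k = -1, -2, -4, -16/3, -20/3, -104/15, -304/45, -1856/315, -1528/315, -2096/567, …
ICs: h(0) = -1.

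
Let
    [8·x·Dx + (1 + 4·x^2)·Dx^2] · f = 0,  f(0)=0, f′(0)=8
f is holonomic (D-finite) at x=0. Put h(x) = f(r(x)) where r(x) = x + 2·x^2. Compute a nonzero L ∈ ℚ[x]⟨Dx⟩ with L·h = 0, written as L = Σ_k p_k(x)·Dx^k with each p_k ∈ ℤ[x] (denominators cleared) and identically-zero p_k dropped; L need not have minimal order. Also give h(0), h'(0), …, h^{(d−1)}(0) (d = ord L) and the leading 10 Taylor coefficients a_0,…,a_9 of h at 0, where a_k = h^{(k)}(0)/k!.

f: a_k = 0, 8, 0, -32/3, 0, 128/5, 0, -512/7, 0, 2048/9, …
L₀ from L_f via x↦r, Dx↦r'^{-1}Dx.
L = (-4 + 8·x + 64·x^2 + 192·x^3 + 192·x^4)·Dx + (1 + 4·x + 4·x^2 + 32·x^3 + 80·x^4 + 64·x^5)·Dx^2  (order 2).
h: a_k = 0, 8, 16, -32/3, -64, -512/5, 512/3, 6656/7, 1024, -34816/9, …
ICs: h(0) = 0, h′(0) = 8.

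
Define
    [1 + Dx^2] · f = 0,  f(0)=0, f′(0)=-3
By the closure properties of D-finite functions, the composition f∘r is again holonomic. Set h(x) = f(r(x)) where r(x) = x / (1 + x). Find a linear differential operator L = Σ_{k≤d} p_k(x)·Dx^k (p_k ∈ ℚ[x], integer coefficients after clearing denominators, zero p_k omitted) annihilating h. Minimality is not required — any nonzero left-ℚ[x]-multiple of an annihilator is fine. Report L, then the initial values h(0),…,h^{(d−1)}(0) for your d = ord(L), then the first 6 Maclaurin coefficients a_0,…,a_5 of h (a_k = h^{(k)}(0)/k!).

f: a_k = 0, -3, 0, 1/2, 0, -1/40, …
L₀ from L_f via x↦r, Dx↦r'^{-1}Dx.
L = 1 + (2 + 6·x + 6·x^2 + 2·x^3)·Dx + (1 + 4·x + 6·x^2 + 4·x^3 + x^4)·Dx^2  (order 2).
h: a_k = 0, -3, 3, -5/2, 3/2, -1/40, …
ICs: h(0) = 0, h′(0) = -3.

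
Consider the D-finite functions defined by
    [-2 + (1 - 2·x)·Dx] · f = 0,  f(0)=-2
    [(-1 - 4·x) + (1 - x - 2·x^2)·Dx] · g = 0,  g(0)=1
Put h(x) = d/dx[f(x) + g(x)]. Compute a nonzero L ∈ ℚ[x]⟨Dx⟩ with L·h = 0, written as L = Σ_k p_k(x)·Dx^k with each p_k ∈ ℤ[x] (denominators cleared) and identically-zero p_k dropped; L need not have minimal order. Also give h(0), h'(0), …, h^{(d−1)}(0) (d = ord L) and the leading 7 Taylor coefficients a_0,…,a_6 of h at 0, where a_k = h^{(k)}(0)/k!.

f: a_k = -2, -4, -8, -16, -32, -64, -128, …
g: a_k = 1, 1, 3, 5, 11, 21, 43, …
L₀ := lclm(L_f,L_g); ord L₀ ≤ 1+1.
h=h₀': d/dx-closure on L₀ ⇒ L.
L = 12 + (3 + 12·x)·Dx + (-1 + x + 2·x^2)·Dx^2  (order 2).
h: a_k = -3, -10, -33, -84, -215, -510, -1197, …
ICs: h(0) = -3, h′(0) = -10.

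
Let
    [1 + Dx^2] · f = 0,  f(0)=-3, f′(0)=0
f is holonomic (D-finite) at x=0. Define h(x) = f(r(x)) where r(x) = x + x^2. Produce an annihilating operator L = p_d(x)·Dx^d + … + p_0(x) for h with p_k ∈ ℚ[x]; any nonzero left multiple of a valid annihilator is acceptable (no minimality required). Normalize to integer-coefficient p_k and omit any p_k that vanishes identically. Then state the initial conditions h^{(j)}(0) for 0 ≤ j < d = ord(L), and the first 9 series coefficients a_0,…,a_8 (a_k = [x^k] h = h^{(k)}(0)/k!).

f: a_k = -3, 0, 3/2, 0, -1/8, 0, 1/240, 0, -1/13440, …
L₀ from L_f via x↦r, Dx↦r'^{-1}Dx.
L = (1 + 6·x + 12·x^2 + 8·x^3) - 2·Dx + (1 + 2·x)·Dx^2  (order 2).
h: a_k = -3, 0, 3/2, 3, 11/8, -1/2, -179/240, -19/40, -841/13440, …
ICs: h(0) = -3, h′(0) = 0.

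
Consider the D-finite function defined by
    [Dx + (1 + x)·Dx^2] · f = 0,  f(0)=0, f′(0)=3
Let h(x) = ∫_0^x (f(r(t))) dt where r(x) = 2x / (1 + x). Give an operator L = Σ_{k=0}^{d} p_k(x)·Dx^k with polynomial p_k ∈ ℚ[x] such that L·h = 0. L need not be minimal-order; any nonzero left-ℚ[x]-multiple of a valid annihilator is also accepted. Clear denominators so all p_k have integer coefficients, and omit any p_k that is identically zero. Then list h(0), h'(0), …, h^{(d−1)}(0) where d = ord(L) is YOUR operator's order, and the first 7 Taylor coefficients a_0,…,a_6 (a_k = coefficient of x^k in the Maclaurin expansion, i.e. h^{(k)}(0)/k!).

f: a_k = 0, 3, -3/2, 1, -3/4, 3/5, -1/2, …
h₀=f(r): pull back L_f along r ⇒ L₀.
Integrate: L := L₀·Dx.
L = (4 + 6·x)·Dx^2 + (1 + 4·x + 3·x^2)·Dx^3  (order 3).
h: a_k = 0, 0, 3, -4, 13/2, -12, 121/5, …
ICs: h(0) = 0, h′(0) = 0, h′′(0) = 6.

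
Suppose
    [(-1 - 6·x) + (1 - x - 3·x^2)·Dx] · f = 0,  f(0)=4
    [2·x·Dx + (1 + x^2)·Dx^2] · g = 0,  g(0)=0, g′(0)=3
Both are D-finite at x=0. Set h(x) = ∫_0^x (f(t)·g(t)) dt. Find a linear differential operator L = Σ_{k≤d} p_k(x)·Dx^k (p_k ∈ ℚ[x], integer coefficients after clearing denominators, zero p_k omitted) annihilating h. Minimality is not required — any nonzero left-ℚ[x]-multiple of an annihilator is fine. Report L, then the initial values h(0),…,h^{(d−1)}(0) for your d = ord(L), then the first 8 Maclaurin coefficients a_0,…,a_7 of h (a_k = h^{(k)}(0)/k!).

f: a_k = 4, 4, 16, 28, 76, 160, 388, 868, …
g: a_k = 0, 3, 0, -1, 0, 3/5, 0, -3/7, …
h₀=f·g: eliminate ⇒ L₀, order ≤ 1·2.
h=∫₀ˣh₀: take L = L₀·Dx.
L = (6 + 2·x + 18·x^2)·Dx + (2 + 10·x + 4·x^2 + 18·x^3)·Dx^2 + (-1 + x + 2·x^2 + x^3 + 3·x^4)·Dx^3  (order 3).
h: a_k = 0, 0, 6, 4, 11, 16, 536/15, 2272/35, …
ICs: h(0) = 0, h′(0) = 0, h′′(0) = 12.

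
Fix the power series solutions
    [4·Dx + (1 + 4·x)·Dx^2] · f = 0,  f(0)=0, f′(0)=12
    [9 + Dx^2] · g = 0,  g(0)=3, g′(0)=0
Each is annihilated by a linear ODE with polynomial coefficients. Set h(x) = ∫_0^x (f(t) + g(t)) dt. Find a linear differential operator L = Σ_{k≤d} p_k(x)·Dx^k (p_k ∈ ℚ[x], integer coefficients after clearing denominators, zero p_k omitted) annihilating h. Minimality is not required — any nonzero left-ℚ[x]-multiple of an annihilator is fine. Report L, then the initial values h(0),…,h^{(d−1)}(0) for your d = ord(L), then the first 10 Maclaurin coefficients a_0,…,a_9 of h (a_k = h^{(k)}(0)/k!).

f: a_k = 0, 12, -24, 64, -192, 3072/5, -2048, 49152/7, -24576, 262144/3, …
g: a_k = 3, 0, -27/2, 0, 81/8, 0, -243/80, 0, 2187/4480, 0, …
L₀ := lclm(L_f,L_g); ord L₀ ≤ 2+2.
h=∫h₀ ⇒ L = L₀·Dx.
L = (3780 + 2592·x + 5184·x^2)·Dx^2 + (369 + 2124·x + 3888·x^2 + 5184·x^3)·Dx^3 + (420 + 288·x + 576·x^2)·Dx^4 + (41 + 236·x + 432·x^2 + 576·x^3)·Dx^5  (order 5).
h: a_k = 0, 3, 6, -25/2, 16, -291/8, 512/5, -164083/560, 6144/7, -36699431/13440, …
ICs: h(0) = 0, h′(0) = 3, h′′(0) = 12, h′′′(0) = -75, h′′′′(0) = 384.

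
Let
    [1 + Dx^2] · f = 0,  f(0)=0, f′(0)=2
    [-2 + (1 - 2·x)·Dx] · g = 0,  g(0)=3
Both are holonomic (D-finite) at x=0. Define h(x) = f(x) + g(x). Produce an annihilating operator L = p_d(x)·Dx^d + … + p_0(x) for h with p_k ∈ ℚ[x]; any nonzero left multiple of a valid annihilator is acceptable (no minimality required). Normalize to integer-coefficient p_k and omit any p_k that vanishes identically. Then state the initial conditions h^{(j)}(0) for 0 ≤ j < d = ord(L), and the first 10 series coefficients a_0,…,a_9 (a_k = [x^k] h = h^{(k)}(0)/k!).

f: a_k = 0, 2, 0, -1/3, 0, 1/60, 0, -1/2520, 0, 1/181440, …
g: a_k = 3, 6, 12, 24, 48, 96, 192, 384, 768, 1536, …
f+g: L₀ = lclm(L_f,L_g), ord ≤ 2+1.
L = (-50 + 8·x - 8·x^2) + (9 - 22·x + 12·x^2 - 8·x^3)·Dx + (-50 + 8·x - 8·x^2)·Dx^2 + (9 - 22·x + 12·x^2 - 8·x^3)·Dx^3  (order 3).
h: a_k = 3, 8, 12, 71/3, 48, 5761/60, 192, 967679/2520, 768, 278691841/181440, …
ICs: h(0) = 3, h′(0) = 8, h′′(0) = 24.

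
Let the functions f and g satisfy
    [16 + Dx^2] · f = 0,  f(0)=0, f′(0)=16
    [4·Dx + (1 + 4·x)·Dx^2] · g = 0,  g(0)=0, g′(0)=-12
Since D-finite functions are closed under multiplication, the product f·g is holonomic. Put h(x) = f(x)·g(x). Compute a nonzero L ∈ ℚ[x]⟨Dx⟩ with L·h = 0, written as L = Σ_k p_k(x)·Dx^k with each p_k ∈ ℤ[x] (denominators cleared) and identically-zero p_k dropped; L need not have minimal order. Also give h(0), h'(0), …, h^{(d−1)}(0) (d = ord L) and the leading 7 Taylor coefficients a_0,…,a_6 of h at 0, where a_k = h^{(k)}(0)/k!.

L = (-768 + 6144·x + 77824·x^2 + 262144·x^3 + 262144·x^4) + (256 + 5120·x + 24576·x^2 + 32768·x^3)·Dx + (1280·x + 10752·x^2 + 32768·x^3 + 32768·x^4)·Dx^2 + (16 + 320·x + 1536·x^2 + 2048·x^3)·Dx^3 + (3 + 56·x + 368·x^2 + 1024·x^3 + 1024·x^4)·Dx^4  (order 4).
h: a_k = 0, 0, -192, 384, -512, 2048, -22528/3, …
ICs: h(0) = 0, h′(0) = 0, h′′(0) = -384, h′′′(0) = 2304.

f: a_k = 0, 16, 0, -128/3, 0, 512/15, 0, …
g: a_k = 0, -12, 24, -64, 192, -3072/5, 2048, …
L₀ := L_f ⊗_s L_g (sym. prod.), ord ≤ 4.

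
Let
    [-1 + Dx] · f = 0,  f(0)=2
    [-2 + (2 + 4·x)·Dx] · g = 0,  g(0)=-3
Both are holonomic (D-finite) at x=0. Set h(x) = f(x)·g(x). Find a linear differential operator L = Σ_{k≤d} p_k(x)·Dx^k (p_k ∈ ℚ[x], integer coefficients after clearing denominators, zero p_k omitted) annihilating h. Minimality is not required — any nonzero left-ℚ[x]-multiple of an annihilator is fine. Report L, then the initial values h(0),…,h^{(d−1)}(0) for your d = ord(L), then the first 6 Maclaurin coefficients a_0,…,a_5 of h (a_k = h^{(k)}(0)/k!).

f: a_k = 2, 2, 1, 1/3, 1/12, 1/60, …
g: a_k = -3, -3, 3/2, -3/2, 15/8, -21/8, …
Product ⇒ symmetric product L₀, ord ≤ 1.
L = (-2 - 2·x) + (1 + 2·x)·Dx  (order 1).
h: a_k = -6, -12, -6, -4, 1, -14/5, …
ICs: h(0) = -6.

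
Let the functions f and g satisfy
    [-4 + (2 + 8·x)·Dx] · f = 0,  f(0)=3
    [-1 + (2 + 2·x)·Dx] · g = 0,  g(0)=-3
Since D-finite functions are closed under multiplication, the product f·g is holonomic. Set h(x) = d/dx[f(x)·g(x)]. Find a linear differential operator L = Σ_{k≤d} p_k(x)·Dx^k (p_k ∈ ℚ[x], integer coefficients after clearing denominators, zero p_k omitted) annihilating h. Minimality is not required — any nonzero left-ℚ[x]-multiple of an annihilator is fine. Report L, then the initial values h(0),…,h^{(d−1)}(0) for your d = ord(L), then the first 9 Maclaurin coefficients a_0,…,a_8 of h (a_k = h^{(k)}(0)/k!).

L = -9 + (-10 - 66·x - 120·x^2 - 64·x^3)·Dx  (order 1).
h: a_k = -45/2, 81/4, -1215/16, 8829/32, -257175/256, 1890783/512, -28080675/2048, 210328245/4096, -12693767175/65536, …
ICs: h(0) = -45/2.

f: a_k = 3, 6, -6, 12, -30, 84, -252, 792, -2574, …
g: a_k = -3, -3/2, 3/8, -3/16, 15/128, -21/256, 63/1024, -99/2048, 1287/32768, …
f·g: L₀ = L_f ⊗_s L_g, ord ≤ 1·1.
h₀' ⇒ L via d/dx closure of L₀.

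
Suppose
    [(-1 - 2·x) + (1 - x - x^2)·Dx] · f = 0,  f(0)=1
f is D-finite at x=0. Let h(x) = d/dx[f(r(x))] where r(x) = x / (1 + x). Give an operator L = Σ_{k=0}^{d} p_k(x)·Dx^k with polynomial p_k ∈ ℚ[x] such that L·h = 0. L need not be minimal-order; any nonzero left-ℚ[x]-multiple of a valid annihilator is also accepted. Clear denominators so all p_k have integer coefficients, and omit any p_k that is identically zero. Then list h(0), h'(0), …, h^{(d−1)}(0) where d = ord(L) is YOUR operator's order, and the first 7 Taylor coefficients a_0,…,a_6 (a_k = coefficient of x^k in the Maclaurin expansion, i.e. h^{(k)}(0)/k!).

f: a_k = 1, 1, 2, 3, 5, 8, 13, …
Substitute x→r, Dx→(1/r')Dx; clear ⇒ L₀.
h=h₀': d/dx-closure on L₀ ⇒ L.
L = (2 + 6·x + 12·x^2 + 6·x^3) + (-1 - 5·x - 6·x^2 + x^3 + 3·x^4)·Dx  (order 1).
h: a_k = 1, 2, 0, 4, -5, 12, -21, …
ICs: h(0) = 1.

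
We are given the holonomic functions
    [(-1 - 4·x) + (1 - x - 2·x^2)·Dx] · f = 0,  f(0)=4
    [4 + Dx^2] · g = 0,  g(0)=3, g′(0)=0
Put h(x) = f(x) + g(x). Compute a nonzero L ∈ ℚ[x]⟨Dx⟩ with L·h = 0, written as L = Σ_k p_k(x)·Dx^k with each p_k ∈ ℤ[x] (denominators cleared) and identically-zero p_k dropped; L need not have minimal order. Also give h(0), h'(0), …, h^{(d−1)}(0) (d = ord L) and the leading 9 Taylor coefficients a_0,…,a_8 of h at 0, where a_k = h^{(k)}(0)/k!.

L = (68 + 304·x + 200·x^2 + 320·x^3 + 160·x^4 + 128·x^5) + (-20 + 12·x + 24·x^2 + 8·x^3 + 48·x^4 + 96·x^5 + 64·x^6)·Dx + (17 + 76·x + 50·x^2 + 80·x^3 + 40·x^4 + 32·x^5)·Dx^2 + (-5 + 3·x + 6·x^2 + 2·x^3 + 12·x^4 + 24·x^5 + 16·x^6)·Dx^3  (order 3).
h: a_k = 7, 4, 6, 20, 46, 84, 2576/15, 340, 71822/105, …
ICs: h(0) = 7, h′(0) = 4, h′′(0) = 12.

f: a_k = 4, 4, 12, 20, 44, 84, 172, 340, 684, …
g: a_k = 3, 0, -6, 0, 2, 0, -4/15, 0, 2/105, …
f+g: L₀ = lclm(L_f,L_g), ord ≤ 1+2.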